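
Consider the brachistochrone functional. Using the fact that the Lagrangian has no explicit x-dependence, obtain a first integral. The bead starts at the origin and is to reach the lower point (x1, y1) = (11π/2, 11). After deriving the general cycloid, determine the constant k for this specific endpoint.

The Lagrangian L = sqrt((1 + y'^2) / y) has no explicit x dependence, so the Beltrami identity applies:
    L − y' ∂L/∂y' = C.
Compute ∂L/∂y' = y' / sqrt(y (1 + y'^2)).
Substitute:
    sqrt((1 + y'^2)/y) − y'·y' / sqrt(y (1 + y'^2))
    = (1 + y'^2) / sqrt(y (1 + y'^2)) − y'^2 / sqrt(y (1 + y'^2))
    = 1 / sqrt(y (1 + y'^2)) = C.
Squaring and rearranging gives the first integral
    y (1 + y'^2) = 1/C^2 =: k   (constant).
Solving this first-order ODE by the substitution
    y = (k/2)(1 − cos θ)
yields the cycloid parameterisation
    x(θ) = (k/2)(θ − sin θ),   y(θ) = (k/2)(1 − cos θ).
The constant k is fixed by the endpoint condition.
Now fit the given lower endpoint (x1, y1) = (11π/2, 11). At the bottom of the first arch (θ = π), the parametric equations give
    y(π) = (k/2)(1 − cos π) = k,
    x(π) = (k/2)(π − sin π) = kπ/2.
Matching y(π) = 11 gives k = 11, consistent with x(π) = 11π/2. Therefore the specific cycloid is
    x(θ) = (11/2)(θ − sin θ),   y(θ) = (11/2)(1 − cos θ).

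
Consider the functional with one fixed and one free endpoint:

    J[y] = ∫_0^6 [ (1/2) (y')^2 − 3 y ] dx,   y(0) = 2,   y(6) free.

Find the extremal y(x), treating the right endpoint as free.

The Lagrangian L = (1/2) (y')^2 − 3 y gives
    ∂L/∂y = −3,   ∂L/∂y' = y'.
Euler-Lagrange: d/dx(y') − (−3) = 0, i.e. y'' + 3 = 0, so
    y(x) = −(3/2) x^2 + C1 x + C2.
Fixed left endpoint y(0) = 2 ⇒ C2 = 2.
The right endpoint x = 6 is free, so the natural (transversality) condition is ∂L/∂y' |_{x=6} = 0, i.e. y'(6) = 0.
Compute y'(x) = −3 x + C1, so y'(6) = −18 + C1 = 0 ⇒ C1 = 18.
Therefore the extremal is
    y(x) = −(3/2) x^2 + 18 x + 2.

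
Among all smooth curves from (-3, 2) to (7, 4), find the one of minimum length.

Arc-length functional: J[y] = ∫ sqrt(1 + (y')^2) dx.
Lagrangian L = sqrt(1 + (y')^2) has no explicit y dependence, so ∂L/∂y = 0 and the Euler-Lagrange equation gives
    d/dx( y' / sqrt(1 + (y')^2) ) = 0  ⇒  y' / sqrt(1 + (y')^2) = const.
Hence y' is constant, so y(x) is affine.
Fitting the endpoints (-3, 2) and (7, 4):
    slope m = (4 − 2) / (7 − (-3)) = 1/5,
    intercept c = 2 − m·(-3) = 13/5.
Extremal: y(x) = (1/5) x + 13/5.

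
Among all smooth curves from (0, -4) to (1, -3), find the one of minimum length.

Arc-length functional: J[y] = ∫ sqrt(1 + (y')^2) dx.
Lagrangian L = sqrt(1 + (y')^2) has no explicit y dependence, so ∂L/∂y = 0 and the Euler-Lagrange equation gives
    d/dx( y' / sqrt(1 + (y')^2) ) = 0  ⇒  y' / sqrt(1 + (y')^2) = const.
Hence y' is constant, so y(x) is affine.
Fitting the endpoints (0, -4) and (1, -3):
    slope m = ((-3) − (-4)) / (1 − 0) = 1,
    intercept c = (-4) − m·0 = -4.
Extremal: y(x) = x - 4.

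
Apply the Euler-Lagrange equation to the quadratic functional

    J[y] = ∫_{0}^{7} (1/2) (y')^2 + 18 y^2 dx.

The Lagrangian is L = (1/2) (y')^2 + 18 y^2.
Compute ∂L/∂y = 36y, ∂L/∂y' = y'.
The Euler-Lagrange equation d/dx(∂L/∂y') − ∂L/∂y = 0 reduces to
    y'' − 36 y = 0.
Its general solution is
    y(x) = A e^(6x) + B e^(−6x),
with A, B fixed by the endpoint conditions.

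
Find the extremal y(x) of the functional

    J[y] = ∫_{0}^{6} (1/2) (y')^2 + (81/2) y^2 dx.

The Lagrangian is L = (1/2) (y')^2 + (81/2) y^2.
Compute ∂L/∂y = 81y, ∂L/∂y' = y'.
The Euler-Lagrange equation d/dx(∂L/∂y') − ∂L/∂y = 0 reduces to
    y'' − 81 y = 0.
Its general solution is
    y(x) = A e^(9x) + B e^(−9x),
with A, B fixed by the endpoint conditions.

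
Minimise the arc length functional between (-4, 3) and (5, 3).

Arc-length functional: J[y] = ∫ sqrt(1 + (y')^2) dx.
Lagrangian L = sqrt(1 + (y')^2) has no explicit y dependence, so ∂L/∂y = 0 and the Euler-Lagrange equation gives
    d/dx( y' / sqrt(1 + (y')^2) ) = 0  ⇒  y' / sqrt(1 + (y')^2) = const.
Hence y' is constant, so y(x) is affine.
Fitting the endpoints (-4, 3) and (5, 3):
    slope m = (3 − 3) / (5 − (-4)) = 0,
    intercept c = 3 − m·(-4) = 3.
Extremal: y(x) = 3.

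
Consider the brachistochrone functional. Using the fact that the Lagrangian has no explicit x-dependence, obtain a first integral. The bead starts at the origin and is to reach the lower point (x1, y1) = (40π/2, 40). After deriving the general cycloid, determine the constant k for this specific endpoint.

The Lagrangian L = sqrt((1 + y'^2) / y) has no explicit x dependence, so the Beltrami identity applies:
    L − y' ∂L/∂y' = C.
Compute ∂L/∂y' = y' / sqrt(y (1 + y'^2)).
Substitute:
    sqrt((1 + y'^2)/y) − y'·y' / sqrt(y (1 + y'^2))
    = (1 + y'^2) / sqrt(y (1 + y'^2)) − y'^2 / sqrt(y (1 + y'^2))
    = 1 / sqrt(y (1 + y'^2)) = C.
Squaring and rearranging gives the first integral
    y (1 + y'^2) = 1/C^2 =: k   (constant).
Solving this first-order ODE by the substitution
    y = (k/2)(1 − cos θ)
yields the cycloid parameterisation
    x(θ) = (k/2)(θ − sin θ),   y(θ) = (k/2)(1 − cos θ).
The constant k is fixed by the endpoint condition.
Now fit the given lower endpoint (x1, y1) = (40π/2, 40). At the bottom of the first arch (θ = π), the parametric equations give
    y(π) = (k/2)(1 − cos π) = k,
    x(π) = (k/2)(π − sin π) = kπ/2.
Matching y(π) = 40 gives k = 40, consistent with x(π) = 40π/2. Therefore the specific cycloid is
    x(θ) = (40/2)(θ − sin θ),   y(θ) = (40/2)(1 − cos θ).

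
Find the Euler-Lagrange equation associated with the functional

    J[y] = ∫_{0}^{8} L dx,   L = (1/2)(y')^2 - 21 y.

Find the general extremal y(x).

The Lagrangian is L = (1/2)(y')^2 - 21 y.
∂L/∂y = -21.
∂L/∂y' = y'.
The Euler-Lagrange equation d/dx(∂L/∂y') − ∂L/∂y = 0 becomes:
    y'' + 21 = 0
General solution: y(x) = -(21/2) x^2 + A x + B, where A and B are arbitrary constants fixed by the endpoint conditions.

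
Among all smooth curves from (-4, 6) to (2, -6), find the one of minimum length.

Arc-length functional: J[y] = ∫ sqrt(1 + (y')^2) dx.
Lagrangian L = sqrt(1 + (y')^2) has no explicit y dependence, so ∂L/∂y = 0 and the Euler-Lagrange equation gives
    d/dx( y' / sqrt(1 + (y')^2) ) = 0  ⇒  y' / sqrt(1 + (y')^2) = const.
Hence y' is constant, so y(x) is affine.
Fitting the endpoints (-4, 6) and (2, -6):
    slope m = ((-6) − 6) / (2 − (-4)) = -2,
    intercept c = 6 − m·(-4) = -2.
Extremal: y(x) = -2 x - 2.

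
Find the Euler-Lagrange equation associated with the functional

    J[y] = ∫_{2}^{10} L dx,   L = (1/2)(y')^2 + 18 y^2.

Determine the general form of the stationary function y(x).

The Lagrangian is L = (1/2)(y')^2 + 18 y^2.
∂L/∂y = 36y.
∂L/∂y' = y'.
The Euler-Lagrange equation d/dx(∂L/∂y') − ∂L/∂y = 0 becomes:
    y'' - 36 y = 0
General solution: y(x) = A e^(6x) + B e^(-6x), where A and B are arbitrary constants fixed by the endpoint conditions.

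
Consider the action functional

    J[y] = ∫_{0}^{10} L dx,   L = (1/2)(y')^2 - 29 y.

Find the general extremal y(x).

The Lagrangian is L = (1/2)(y')^2 - 29 y.
∂L/∂y = -29.
∂L/∂y' = y'.
The Euler-Lagrange equation d/dx(∂L/∂y') − ∂L/∂y = 0 becomes:
    y'' + 29 = 0
General solution: y(x) = -(29/2) x^2 + A x + B, where A and B are arbitrary constants fixed by the endpoint conditions.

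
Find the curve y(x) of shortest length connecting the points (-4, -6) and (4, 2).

Arc-length functional: J[y] = ∫ sqrt(1 + (y')^2) dx.
Lagrangian L = sqrt(1 + (y')^2) has no explicit y dependence, so ∂L/∂y = 0 and the Euler-Lagrange equation gives
    d/dx( y' / sqrt(1 + (y')^2) ) = 0  ⇒  y' / sqrt(1 + (y')^2) = const.
Hence y' is constant, so y(x) is affine.
Fitting the endpoints (-4, -6) and (4, 2):
    slope m = (2 − (-6)) / (4 − (-4)) = 1,
    intercept c = (-6) − m·(-4) = -2.
Extremal: y(x) = x - 2.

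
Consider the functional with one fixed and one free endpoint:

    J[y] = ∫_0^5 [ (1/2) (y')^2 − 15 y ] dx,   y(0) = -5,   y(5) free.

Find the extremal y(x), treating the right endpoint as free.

The Lagrangian L = (1/2) (y')^2 − 15 y gives
    ∂L/∂y = −15,   ∂L/∂y' = y'.
Euler-Lagrange: d/dx(y') − (−15) = 0, i.e. y'' + 15 = 0, so
    y(x) = −(15/2) x^2 + C1 x + C2.
Fixed left endpoint y(0) = -5 ⇒ C2 = -5.
The right endpoint x = 5 is free, so the natural (transversality) condition is ∂L/∂y' |_{x=5} = 0, i.e. y'(5) = 0.
Compute y'(x) = −15 x + C1, so y'(5) = −75 + C1 = 0 ⇒ C1 = 75.
Therefore the extremal is
    y(x) = −(15/2) x^2 + 75 x − 5.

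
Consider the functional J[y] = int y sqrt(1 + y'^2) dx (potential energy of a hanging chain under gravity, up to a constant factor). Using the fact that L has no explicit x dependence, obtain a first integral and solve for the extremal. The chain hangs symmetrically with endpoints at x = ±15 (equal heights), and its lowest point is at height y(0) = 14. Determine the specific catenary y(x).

The Lagrangian L(y, y') = y sqrt(1 + y'^2) has no explicit x dependence, so the Beltrami identity applies:
    L − y' ∂L/∂y' = C.
Compute ∂L/∂y' = y · y' / sqrt(1 + y'^2). Then
    L − y' ∂L/∂y'
    = y sqrt(1 + y'^2) − y · y'^2 / sqrt(1 + y'^2)
    = y (1 + y'^2 − y'^2) / sqrt(1 + y'^2)
    = y / sqrt(1 + y'^2) = C.
Squaring gives y^2 = C^2 (1 + y'^2), i.e.
    y'^2 = y^2 / C^2 − 1.
Separating variables,
    dy / sqrt(y^2 − C^2) = dx / C,
and integrating gives arccosh(y / C) = (x − a)/C, so
    y(x) = C cosh((x − a)/C),
the catenary. The constants C and a are fixed by the two endpoint conditions (and, for the hanging-chain problem, the length constraint selects C).
Now fit the given data. The endpoints x = ±15 are symmetric at equal height, so the catenary is even about its minimum: a = 0 and y(x) = C cosh(x/C). The lowest point is y(0) = C cosh(0) = C, and we are told y(0) = 14, so C = 14. Therefore
    y(x) = 14 cosh(x/14),
and at the endpoints
    y(±15) = 14 cosh(15/14).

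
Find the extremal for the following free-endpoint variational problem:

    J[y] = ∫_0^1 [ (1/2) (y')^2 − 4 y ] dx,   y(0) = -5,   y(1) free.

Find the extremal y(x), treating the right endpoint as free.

The Lagrangian L = (1/2) (y')^2 − 4 y gives
    ∂L/∂y = −4,   ∂L/∂y' = y'.
Euler-Lagrange: d/dx(y') − (−4) = 0, i.e. y'' + 4 = 0, so
    y(x) = −(4/2) x^2 + C1 x + C2.
Fixed left endpoint y(0) = -5 ⇒ C2 = -5.
The right endpoint x = 1 is free, so the natural (transversality) condition is ∂L/∂y' |_{x=1} = 0, i.e. y'(1) = 0.
Compute y'(x) = −4 x + C1, so y'(1) = −4 + C1 = 0 ⇒ C1 = 4.
Therefore the extremal is
    y(x) = −2 x^2 + 4 x − 5.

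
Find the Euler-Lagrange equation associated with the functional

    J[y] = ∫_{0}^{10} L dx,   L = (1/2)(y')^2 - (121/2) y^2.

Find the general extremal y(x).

The Lagrangian is L = (1/2)(y')^2 - (121/2) y^2.
∂L/∂y = -121y.
∂L/∂y' = y'.
The Euler-Lagrange equation d/dx(∂L/∂y') − ∂L/∂y = 0 becomes:
    y'' + 121 y = 0
General solution: y(x) = A sin(11x) + B cos(11x), where A and B are arbitrary constants fixed by the endpoint conditions.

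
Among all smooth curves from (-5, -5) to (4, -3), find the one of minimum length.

Arc-length functional: J[y] = ∫ sqrt(1 + (y')^2) dx.
Lagrangian L = sqrt(1 + (y')^2) has no explicit y dependence, so ∂L/∂y = 0 and the Euler-Lagrange equation gives
    d/dx( y' / sqrt(1 + (y')^2) ) = 0  ⇒  y' / sqrt(1 + (y')^2) = const.
Hence y' is constant, so y(x) is affine.
Fitting the endpoints (-5, -5) and (4, -3):
    slope m = ((-3) − (-5)) / (4 − (-5)) = 2/9,
    intercept c = (-5) − m·(-5) = -35/9.
Extremal: y(x) = (2/9) x - 35/9.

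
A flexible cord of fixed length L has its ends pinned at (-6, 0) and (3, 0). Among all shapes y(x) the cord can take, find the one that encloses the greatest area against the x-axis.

Set up the augmented Lagrangian using a multiplier λ for the length constraint:
    F(y, y') = y − λ sqrt(1 + y'^2).
F has no explicit x dependence, so the Beltrami identity yields a first integral
    F − y' ∂F/∂y' = C.
Compute ∂F/∂y' = −λ y' / sqrt(1 + y'^2). Then
    y − λ sqrt(1 + y'^2) + λ y'^2 / sqrt(1 + y'^2) = C
    ⇒  y − λ / sqrt(1 + y'^2) = C.
Solving for y' and integrating gives
    (x − a)^2 + (y − b)^2 = λ^2,
a circular arc of radius λ. The constants a, b are determined by the endpoint conditions y(-6) = y(3) = 0, and λ is fixed implicitly by the length constraint
    ∫_{-6}^{3} sqrt(1 + y'^2) dx = L.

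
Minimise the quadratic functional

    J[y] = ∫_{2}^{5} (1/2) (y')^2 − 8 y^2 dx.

The Lagrangian is L = (1/2) (y')^2 − 8 y^2.
Compute ∂L/∂y = -16y, ∂L/∂y' = y'.
The Euler-Lagrange equation d/dx(∂L/∂y') − ∂L/∂y = 0 reduces to
    y'' + 16 y = 0.
Its general solution is
    y(x) = A sin(4x) + B cos(4x),
with A, B fixed by the endpoint conditions.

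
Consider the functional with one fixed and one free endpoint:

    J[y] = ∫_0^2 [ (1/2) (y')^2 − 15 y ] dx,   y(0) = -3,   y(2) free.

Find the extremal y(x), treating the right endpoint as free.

The Lagrangian L = (1/2) (y')^2 − 15 y gives
    ∂L/∂y = −15,   ∂L/∂y' = y'.
Euler-Lagrange: d/dx(y') − (−15) = 0, i.e. y'' + 15 = 0, so
    y(x) = −(15/2) x^2 + C1 x + C2.
Fixed left endpoint y(0) = -3 ⇒ C2 = -3.
The right endpoint x = 2 is free, so the natural (transversality) condition is ∂L/∂y' |_{x=2} = 0, i.e. y'(2) = 0.
Compute y'(x) = −15 x + C1, so y'(2) = −30 + C1 = 0 ⇒ C1 = 30.
Therefore the extremal is
    y(x) = −(15/2) x^2 + 30 x − 3.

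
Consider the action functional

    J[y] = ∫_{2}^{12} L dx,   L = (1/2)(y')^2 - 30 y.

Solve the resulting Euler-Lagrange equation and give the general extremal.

The Lagrangian is L = (1/2)(y')^2 - 30 y.
∂L/∂y = -30.
∂L/∂y' = y'.
The Euler-Lagrange equation d/dx(∂L/∂y') − ∂L/∂y = 0 becomes:
    y'' + 30 = 0
General solution: y(x) = -15 x^2 + A x + B, where A and B are arbitrary constants fixed by the endpoint conditions.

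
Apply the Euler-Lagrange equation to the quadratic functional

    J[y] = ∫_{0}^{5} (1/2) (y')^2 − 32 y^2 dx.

The Lagrangian is L = (1/2) (y')^2 − 32 y^2.
Compute ∂L/∂y = -64y, ∂L/∂y' = y'.
The Euler-Lagrange equation d/dx(∂L/∂y') − ∂L/∂y = 0 reduces to
    y'' + 64 y = 0.
Its general solution is
    y(x) = A sin(8x) + B cos(8x),
with A, B fixed by the endpoint conditions.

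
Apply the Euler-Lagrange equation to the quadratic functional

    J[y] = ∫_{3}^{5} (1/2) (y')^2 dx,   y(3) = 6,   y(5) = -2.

The Lagrangian is L = (1/2) (y')^2.
Compute ∂L/∂y = 0, ∂L/∂y' = y'.
The Euler-Lagrange equation d/dx(∂L/∂y') − ∂L/∂y = 0 reduces to
    y'' = 0.
Its general solution is
    y(x) = A x + B,
with A, B fixed by the endpoint conditions.
Applying the endpoint conditions y(3) = 6 and y(5) = -2: solve A·3 + B = 6 and A·5 + B = -2. Subtracting gives A(5 − 3) = -2 − 6, so A = -4, and B = 6 − A·3 = 18. Therefore
    y(x) = -4 x + 18.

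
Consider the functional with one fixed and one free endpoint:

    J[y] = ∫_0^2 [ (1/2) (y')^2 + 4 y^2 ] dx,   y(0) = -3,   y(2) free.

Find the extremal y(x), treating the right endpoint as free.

The Lagrangian L = (1/2) (y')^2 + 4 y^2 gives
    ∂L/∂y = 8 y,   ∂L/∂y' = y'.
Euler-Lagrange: y'' − 8 y = 0.
With k = sqrt(8), the general solution is
    y(x) = A cosh(sqrt(8) x) + B sinh(sqrt(8) x).
Fixed left endpoint y(0) = -3 ⇒ A = -3.
The right endpoint x = 2 is free, so the natural (transversality) condition is ∂L/∂y' |_{x=2} = 0, i.e. y'(2) = 0.
Compute y'(x) = A k sinh(k x) + B k cosh(k x), so
    y'(2) = A k sinh(k·2) + B k cosh(k·2) = 0
    ⇒ B = −A tanh(k·2) = 3 tanh(sqrt(8)·2).
Therefore the extremal is
    y(x) = −3 cosh(sqrt(8) x) + 3 tanh(sqrt(8)·2) sinh(sqrt(8) x).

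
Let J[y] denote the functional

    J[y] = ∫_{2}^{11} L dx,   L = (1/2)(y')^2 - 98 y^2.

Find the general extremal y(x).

The Lagrangian is L = (1/2)(y')^2 - 98 y^2.
∂L/∂y = -196y.
∂L/∂y' = y'.
The Euler-Lagrange equation d/dx(∂L/∂y') − ∂L/∂y = 0 becomes:
    y'' + 196 y = 0
General solution: y(x) = A sin(14x) + B cos(14x), where A and B are arbitrary constants fixed by the endpoint conditions.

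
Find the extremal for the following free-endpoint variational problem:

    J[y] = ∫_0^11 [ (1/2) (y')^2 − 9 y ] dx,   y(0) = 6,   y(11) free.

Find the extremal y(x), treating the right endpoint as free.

The Lagrangian L = (1/2) (y')^2 − 9 y gives
    ∂L/∂y = −9,   ∂L/∂y' = y'.
Euler-Lagrange: d/dx(y') − (−9) = 0, i.e. y'' + 9 = 0, so
    y(x) = −(9/2) x^2 + C1 x + C2.
Fixed left endpoint y(0) = 6 ⇒ C2 = 6.
The right endpoint x = 11 is free, so the natural (transversality) condition is ∂L/∂y' |_{x=11} = 0, i.e. y'(11) = 0.
Compute y'(x) = −9 x + C1, so y'(11) = −99 + C1 = 0 ⇒ C1 = 99.
Therefore the extremal is
    y(x) = −(9/2) x^2 + 99 x + 6.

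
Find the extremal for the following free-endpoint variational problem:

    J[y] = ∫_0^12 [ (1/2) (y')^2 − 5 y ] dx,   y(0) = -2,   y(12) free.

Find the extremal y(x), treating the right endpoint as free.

The Lagrangian L = (1/2) (y')^2 − 5 y gives
    ∂L/∂y = −5,   ∂L/∂y' = y'.
Euler-Lagrange: d/dx(y') − (−5) = 0, i.e. y'' + 5 = 0, so
    y(x) = −(5/2) x^2 + C1 x + C2.
Fixed left endpoint y(0) = -2 ⇒ C2 = -2.
The right endpoint x = 12 is free, so the natural (transversality) condition is ∂L/∂y' |_{x=12} = 0, i.e. y'(12) = 0.
Compute y'(x) = −5 x + C1, so y'(12) = −60 + C1 = 0 ⇒ C1 = 60.
Therefore the extremal is
    y(x) = −(5/2) x^2 + 60 x − 2.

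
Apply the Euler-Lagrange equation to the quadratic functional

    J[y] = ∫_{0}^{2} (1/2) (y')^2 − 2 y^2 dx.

The Lagrangian is L = (1/2) (y')^2 − 2 y^2.
Compute ∂L/∂y = -4y, ∂L/∂y' = y'.
The Euler-Lagrange equation d/dx(∂L/∂y') − ∂L/∂y = 0 reduces to
    y'' + 4 y = 0.
Its general solution is
    y(x) = A sin(2x) + B cos(2x),
with A, B fixed by the endpoint conditions.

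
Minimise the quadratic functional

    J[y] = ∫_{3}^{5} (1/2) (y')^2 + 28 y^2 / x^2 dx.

The Lagrangian is L = (1/2) (y')^2 + 28 y^2 / x^2.
Compute ∂L/∂y = 56y/x^2, ∂L/∂y' = y'.
The Euler-Lagrange equation d/dx(∂L/∂y') − ∂L/∂y = 0 reduces to
    y'' − 56/x^2 · y = 0  (x > 0).
Its general solution is
    y(x) = A x^8 + B x^(-7),
with A, B fixed by the endpoint conditions.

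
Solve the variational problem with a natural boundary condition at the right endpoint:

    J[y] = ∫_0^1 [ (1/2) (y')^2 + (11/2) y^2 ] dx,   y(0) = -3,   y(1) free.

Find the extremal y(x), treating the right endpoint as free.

The Lagrangian L = (1/2) (y')^2 + (11/2) y^2 gives
    ∂L/∂y = 11 y,   ∂L/∂y' = y'.
Euler-Lagrange: y'' − 11 y = 0.
With k = sqrt(11), the general solution is
    y(x) = A cosh(sqrt(11) x) + B sinh(sqrt(11) x).
Fixed left endpoint y(0) = -3 ⇒ A = -3.
The right endpoint x = 1 is free, so the natural (transversality) condition is ∂L/∂y' |_{x=1} = 0, i.e. y'(1) = 0.
Compute y'(x) = A k sinh(k x) + B k cosh(k x), so
    y'(1) = A k sinh(k·1) + B k cosh(k·1) = 0
    ⇒ B = −A tanh(k·1) = 3 tanh(sqrt(11)·1).
Therefore the extremal is
    y(x) = −3 cosh(sqrt(11) x) + 3 tanh(sqrt(11)·1) sinh(sqrt(11) x).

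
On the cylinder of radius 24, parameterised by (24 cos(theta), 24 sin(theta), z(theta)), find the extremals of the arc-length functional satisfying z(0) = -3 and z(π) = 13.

Parameterise the cylinder of radius R = 24 as
    r(θ) = (24 cos θ, 24 sin θ, z(θ)).
The arc-length element is
    ds = sqrt(576 + (dz/dθ)^2) dθ,
so the Lagrangian is L = sqrt(576 + z'^2).
L depends on z' only, not on z or θ, so ∂L/∂z = 0 and
    ∂L/∂z' = z' / sqrt(576 + z'^2).
The Euler-Lagrange equation gives
    d/dθ( z' / sqrt(576 + z'^2) ) = 0,
so z' is constant. Integrating once:
    z(θ) = a θ + b,
a helix on the cylinder (a straight line when the cylinder is unrolled). The constants a, b are determined by the endpoint conditions.
With endpoint conditions z(0) = -3 and z(π) = 13: from z(0) = b we get b = -3, and a·π + -3 = 13 gives a = 16/π, so
    z(θ) = (16/π) θ − 3.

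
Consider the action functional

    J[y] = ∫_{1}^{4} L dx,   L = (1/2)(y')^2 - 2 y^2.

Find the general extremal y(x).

The Lagrangian is L = (1/2)(y')^2 - 2 y^2.
∂L/∂y = -4y.
∂L/∂y' = y'.
The Euler-Lagrange equation d/dx(∂L/∂y') − ∂L/∂y = 0 becomes:
    y'' + 4 y = 0
General solution: y(x) = A sin(2x) + B cos(2x), where A and B are arbitrary constants fixed by the endpoint conditions.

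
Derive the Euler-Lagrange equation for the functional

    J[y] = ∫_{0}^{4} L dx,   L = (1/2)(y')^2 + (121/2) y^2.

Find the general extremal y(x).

The Lagrangian is L = (1/2)(y')^2 + (121/2) y^2.
∂L/∂y = 121y.
∂L/∂y' = y'.
The Euler-Lagrange equation d/dx(∂L/∂y') − ∂L/∂y = 0 becomes:
    y'' - 121 y = 0
General solution: y(x) = A e^(11x) + B e^(-11x), where A and B are arbitrary constants fixed by the endpoint conditions.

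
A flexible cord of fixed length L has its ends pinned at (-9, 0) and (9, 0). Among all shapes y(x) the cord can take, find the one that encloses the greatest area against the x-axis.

Set up the augmented Lagrangian using a multiplier λ for the length constraint:
    F(y, y') = y − λ sqrt(1 + y'^2).
F has no explicit x dependence, so the Beltrami identity yields a first integral
    F − y' ∂F/∂y' = C.
Compute ∂F/∂y' = −λ y' / sqrt(1 + y'^2). Then
    y − λ sqrt(1 + y'^2) + λ y'^2 / sqrt(1 + y'^2) = C
    ⇒  y − λ / sqrt(1 + y'^2) = C.
Solving for y' and integrating gives
    (x − a)^2 + (y − b)^2 = λ^2,
a circular arc of radius λ. The constants a, b are determined by the endpoint conditions y(-9) = y(9) = 0, and λ is fixed implicitly by the length constraint
    ∫_{-9}^{9} sqrt(1 + y'^2) dx = L.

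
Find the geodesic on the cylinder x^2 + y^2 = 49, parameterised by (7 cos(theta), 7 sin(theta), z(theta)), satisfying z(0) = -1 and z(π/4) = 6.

Parameterise the cylinder of radius R = 7 as
    r(θ) = (7 cos θ, 7 sin θ, z(θ)).
The arc-length element is
    ds = sqrt(49 + (dz/dθ)^2) dθ,
so the Lagrangian is L = sqrt(49 + z'^2).
L depends on z' only, not on z or θ, so ∂L/∂z = 0 and
    ∂L/∂z' = z' / sqrt(49 + z'^2).
The Euler-Lagrange equation gives
    d/dθ( z' / sqrt(49 + z'^2) ) = 0,
so z' is constant. Integrating once:
    z(θ) = a θ + b,
a helix on the cylinder (a straight line when the cylinder is unrolled). The constants a, b are determined by the endpoint conditions.
With endpoint conditions z(0) = -1 and z(π/4) = 6: from z(0) = b we get b = -1, and a·π/4 + -1 = 6 gives a = 28/π, so
    z(θ) = (28/π) θ − 1.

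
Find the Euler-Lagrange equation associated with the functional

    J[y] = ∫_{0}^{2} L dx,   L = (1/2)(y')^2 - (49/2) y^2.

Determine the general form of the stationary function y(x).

The Lagrangian is L = (1/2)(y')^2 - (49/2) y^2.
∂L/∂y = -49y.
∂L/∂y' = y'.
The Euler-Lagrange equation d/dx(∂L/∂y') − ∂L/∂y = 0 becomes:
    y'' + 49 y = 0
General solution: y(x) = A sin(7x) + B cos(7x), where A and B are arbitrary constants fixed by the endpoint conditions.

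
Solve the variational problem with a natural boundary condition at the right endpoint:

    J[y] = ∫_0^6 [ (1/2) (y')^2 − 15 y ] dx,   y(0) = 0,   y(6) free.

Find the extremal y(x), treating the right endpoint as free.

The Lagrangian L = (1/2) (y')^2 − 15 y gives
    ∂L/∂y = −15,   ∂L/∂y' = y'.
Euler-Lagrange: d/dx(y') − (−15) = 0, i.e. y'' + 15 = 0, so
    y(x) = −(15/2) x^2 + C1 x + C2.
Fixed left endpoint y(0) = 0 ⇒ C2 = 0.
The right endpoint x = 6 is free, so the natural (transversality) condition is ∂L/∂y' |_{x=6} = 0, i.e. y'(6) = 0.
Compute y'(x) = −15 x + C1, so y'(6) = −90 + C1 = 0 ⇒ C1 = 90.
Therefore the extremal is
    y(x) = −(15/2) x^2 + 90 x.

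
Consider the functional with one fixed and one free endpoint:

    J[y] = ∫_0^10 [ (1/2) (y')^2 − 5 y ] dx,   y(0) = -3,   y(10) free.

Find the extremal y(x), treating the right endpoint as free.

The Lagrangian L = (1/2) (y')^2 − 5 y gives
    ∂L/∂y = −5,   ∂L/∂y' = y'.
Euler-Lagrange: d/dx(y') − (−5) = 0, i.e. y'' + 5 = 0, so
    y(x) = −(5/2) x^2 + C1 x + C2.
Fixed left endpoint y(0) = -3 ⇒ C2 = -3.
The right endpoint x = 10 is free, so the natural (transversality) condition is ∂L/∂y' |_{x=10} = 0, i.e. y'(10) = 0.
Compute y'(x) = −5 x + C1, so y'(10) = −50 + C1 = 0 ⇒ C1 = 50.
Therefore the extremal is
    y(x) = −(5/2) x^2 + 50 x − 3.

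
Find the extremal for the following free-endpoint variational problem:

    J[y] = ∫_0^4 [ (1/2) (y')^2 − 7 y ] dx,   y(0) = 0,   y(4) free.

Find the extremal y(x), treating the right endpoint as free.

The Lagrangian L = (1/2) (y')^2 − 7 y gives
    ∂L/∂y = −7,   ∂L/∂y' = y'.
Euler-Lagrange: d/dx(y') − (−7) = 0, i.e. y'' + 7 = 0, so
    y(x) = −(7/2) x^2 + C1 x + C2.
Fixed left endpoint y(0) = 0 ⇒ C2 = 0.
The right endpoint x = 4 is free, so the natural (transversality) condition is ∂L/∂y' |_{x=4} = 0, i.e. y'(4) = 0.
Compute y'(x) = −7 x + C1, so y'(4) = −28 + C1 = 0 ⇒ C1 = 28.
Therefore the extremal is
    y(x) = −(7/2) x^2 + 28 x.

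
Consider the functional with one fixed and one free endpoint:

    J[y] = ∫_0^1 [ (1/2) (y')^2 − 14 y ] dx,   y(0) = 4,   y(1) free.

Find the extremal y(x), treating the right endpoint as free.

The Lagrangian L = (1/2) (y')^2 − 14 y gives
    ∂L/∂y = −14,   ∂L/∂y' = y'.
Euler-Lagrange: d/dx(y') − (−14) = 0, i.e. y'' + 14 = 0, so
    y(x) = −(14/2) x^2 + C1 x + C2.
Fixed left endpoint y(0) = 4 ⇒ C2 = 4.
The right endpoint x = 1 is free, so the natural (transversality) condition is ∂L/∂y' |_{x=1} = 0, i.e. y'(1) = 0.
Compute y'(x) = −14 x + C1, so y'(1) = −14 + C1 = 0 ⇒ C1 = 14.
Therefore the extremal is
    y(x) = −7 x^2 + 14 x + 4.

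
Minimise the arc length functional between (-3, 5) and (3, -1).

Arc-length functional: J[y] = ∫ sqrt(1 + (y')^2) dx.
Lagrangian L = sqrt(1 + (y')^2) has no explicit y dependence, so ∂L/∂y = 0 and the Euler-Lagrange equation gives
    d/dx( y' / sqrt(1 + (y')^2) ) = 0  ⇒  y' / sqrt(1 + (y')^2) = const.
Hence y' is constant, so y(x) is affine.
Fitting the endpoints (-3, 5) and (3, -1):
    slope m = ((-1) − 5) / (3 − (-3)) = -1,
    intercept c = 5 − m·(-3) = 2.
Extremal: y(x) = -x + 2.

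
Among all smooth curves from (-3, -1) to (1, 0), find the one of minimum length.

Arc-length functional: J[y] = ∫ sqrt(1 + (y')^2) dx.
Lagrangian L = sqrt(1 + (y')^2) has no explicit y dependence, so ∂L/∂y = 0 and the Euler-Lagrange equation gives
    d/dx( y' / sqrt(1 + (y')^2) ) = 0  ⇒  y' / sqrt(1 + (y')^2) = const.
Hence y' is constant, so y(x) is affine.
Fitting the endpoints (-3, -1) and (1, 0):
    slope m = (0 − (-1)) / (1 − (-3)) = 1/4,
    intercept c = (-1) − m·(-3) = -1/4.
Extremal: y(x) = (1/4) x - 1/4.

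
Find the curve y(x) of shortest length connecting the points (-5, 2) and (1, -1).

Arc-length functional: J[y] = ∫ sqrt(1 + (y')^2) dx.
Lagrangian L = sqrt(1 + (y')^2) has no explicit y dependence, so ∂L/∂y = 0 and the Euler-Lagrange equation gives
    d/dx( y' / sqrt(1 + (y')^2) ) = 0  ⇒  y' / sqrt(1 + (y')^2) = const.
Hence y' is constant, so y(x) is affine.
Fitting the endpoints (-5, 2) and (1, -1):
    slope m = ((-1) − 2) / (1 − (-5)) = -1/2,
    intercept c = 2 − m·(-5) = -1/2.
Extremal: y(x) = (-1/2) x - 1/2.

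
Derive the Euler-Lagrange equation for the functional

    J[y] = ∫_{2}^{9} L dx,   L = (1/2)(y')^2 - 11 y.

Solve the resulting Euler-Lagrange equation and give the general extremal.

The Lagrangian is L = (1/2)(y')^2 - 11 y.
∂L/∂y = -11.
∂L/∂y' = y'.
The Euler-Lagrange equation d/dx(∂L/∂y') − ∂L/∂y = 0 becomes:
    y'' + 11 = 0
General solution: y(x) = -(11/2) x^2 + A x + B, where A and B are arbitrary constants fixed by the endpoint conditions.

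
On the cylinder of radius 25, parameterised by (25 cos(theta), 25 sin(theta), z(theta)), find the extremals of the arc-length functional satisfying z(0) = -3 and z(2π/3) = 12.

Parameterise the cylinder of radius R = 25 as
    r(θ) = (25 cos θ, 25 sin θ, z(θ)).
The arc-length element is
    ds = sqrt(625 + (dz/dθ)^2) dθ,
so the Lagrangian is L = sqrt(625 + z'^2).
L depends on z' only, not on z or θ, so ∂L/∂z = 0 and
    ∂L/∂z' = z' / sqrt(625 + z'^2).
The Euler-Lagrange equation gives
    d/dθ( z' / sqrt(625 + z'^2) ) = 0,
so z' is constant. Integrating once:
    z(θ) = a θ + b,
a helix on the cylinder (a straight line when the cylinder is unrolled). The constants a, b are determined by the endpoint conditions.
With endpoint conditions z(0) = -3 and z(2π/3) = 12: from z(0) = b we get b = -3, and a·2π/3 + -3 = 12 gives a = 45/(2π), so
    z(θ) = (45/(2π)) θ − 3.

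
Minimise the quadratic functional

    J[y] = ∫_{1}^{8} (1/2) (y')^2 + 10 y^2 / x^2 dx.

The Lagrangian is L = (1/2) (y')^2 + 10 y^2 / x^2.
Compute ∂L/∂y = 20y/x^2, ∂L/∂y' = y'.
The Euler-Lagrange equation d/dx(∂L/∂y') − ∂L/∂y = 0 reduces to
    y'' − 20/x^2 · y = 0  (x > 0).
Its general solution is
    y(x) = A x^5 + B x^(-4),
with A, B fixed by the endpoint conditions.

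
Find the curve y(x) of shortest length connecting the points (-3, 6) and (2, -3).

Arc-length functional: J[y] = ∫ sqrt(1 + (y')^2) dx.
Lagrangian L = sqrt(1 + (y')^2) has no explicit y dependence, so ∂L/∂y = 0 and the Euler-Lagrange equation gives
    d/dx( y' / sqrt(1 + (y')^2) ) = 0  ⇒  y' / sqrt(1 + (y')^2) = const.
Hence y' is constant, so y(x) is affine.
Fitting the endpoints (-3, 6) and (2, -3):
    slope m = ((-3) − 6) / (2 − (-3)) = -9/5,
    intercept c = 6 − m·(-3) = 3/5.
Extremal: y(x) = (-9/5) x + 3/5.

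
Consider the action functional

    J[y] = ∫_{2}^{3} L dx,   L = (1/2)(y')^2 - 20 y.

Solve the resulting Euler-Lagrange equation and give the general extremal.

The Lagrangian is L = (1/2)(y')^2 - 20 y.
∂L/∂y = -20.
∂L/∂y' = y'.
The Euler-Lagrange equation d/dx(∂L/∂y') − ∂L/∂y = 0 becomes:
    y'' + 20 = 0
General solution: y(x) = -10 x^2 + A x + B, where A and B are arbitrary constants fixed by the endpoint conditions.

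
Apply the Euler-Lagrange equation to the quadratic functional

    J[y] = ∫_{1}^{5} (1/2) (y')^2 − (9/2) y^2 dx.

The Lagrangian is L = (1/2) (y')^2 − (9/2) y^2.
Compute ∂L/∂y = -9y, ∂L/∂y' = y'.
The Euler-Lagrange equation d/dx(∂L/∂y') − ∂L/∂y = 0 reduces to
    y'' + 9 y = 0.
Its general solution is
    y(x) = A sin(3x) + B cos(3x),
with A, B fixed by the endpoint conditions.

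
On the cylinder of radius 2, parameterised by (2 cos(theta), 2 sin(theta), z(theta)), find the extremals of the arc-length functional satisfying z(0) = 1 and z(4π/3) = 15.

Parameterise the cylinder of radius R = 2 as
    r(θ) = (2 cos θ, 2 sin θ, z(θ)).
The arc-length element is
    ds = sqrt(4 + (dz/dθ)^2) dθ,
so the Lagrangian is L = sqrt(4 + z'^2).
L depends on z' only, not on z or θ, so ∂L/∂z = 0 and
    ∂L/∂z' = z' / sqrt(4 + z'^2).
The Euler-Lagrange equation gives
    d/dθ( z' / sqrt(4 + z'^2) ) = 0,
so z' is constant. Integrating once:
    z(θ) = a θ + b,
a helix on the cylinder (a straight line when the cylinder is unrolled). The constants a, b are determined by the endpoint conditions.
With endpoint conditions z(0) = 1 and z(4π/3) = 15: from z(0) = b we get b = 1, and a·4π/3 + 1 = 15 gives a = 21/(2π), so
    z(θ) = (21/(2π)) θ + 1.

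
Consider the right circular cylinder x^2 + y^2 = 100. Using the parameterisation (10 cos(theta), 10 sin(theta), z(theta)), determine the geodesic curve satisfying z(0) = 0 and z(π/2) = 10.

Parameterise the cylinder of radius R = 10 as
    r(θ) = (10 cos θ, 10 sin θ, z(θ)).
The arc-length element is
    ds = sqrt(100 + (dz/dθ)^2) dθ,
so the Lagrangian is L = sqrt(100 + z'^2).
L depends on z' only, not on z or θ, so ∂L/∂z = 0 and
    ∂L/∂z' = z' / sqrt(100 + z'^2).
The Euler-Lagrange equation gives
    d/dθ( z' / sqrt(100 + z'^2) ) = 0,
so z' is constant. Integrating once:
    z(θ) = a θ + b,
a helix on the cylinder (a straight line when the cylinder is unrolled). The constants a, b are determined by the endpoint conditions.
With endpoint conditions z(0) = 0 and z(π/2) = 10: from z(0) = b we get b = 0, and a·π/2 + 0 = 10 gives a = 20/π, so
    z(θ) = (20/π) θ.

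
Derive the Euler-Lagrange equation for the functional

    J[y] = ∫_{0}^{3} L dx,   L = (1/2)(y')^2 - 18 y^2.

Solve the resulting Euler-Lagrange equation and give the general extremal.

The Lagrangian is L = (1/2)(y')^2 - 18 y^2.
∂L/∂y = -36y.
∂L/∂y' = y'.
The Euler-Lagrange equation d/dx(∂L/∂y') − ∂L/∂y = 0 becomes:
    y'' + 36 y = 0
General solution: y(x) = A sin(6x) + B cos(6x), where A and B are arbitrary constants fixed by the endpoint conditions.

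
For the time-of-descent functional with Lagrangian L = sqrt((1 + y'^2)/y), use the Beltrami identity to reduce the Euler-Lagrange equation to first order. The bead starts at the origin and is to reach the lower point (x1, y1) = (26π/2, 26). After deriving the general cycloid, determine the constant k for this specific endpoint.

The Lagrangian L = sqrt((1 + y'^2) / y) has no explicit x dependence, so the Beltrami identity applies:
    L − y' ∂L/∂y' = C.
Compute ∂L/∂y' = y' / sqrt(y (1 + y'^2)).
Substitute:
    sqrt((1 + y'^2)/y) − y'·y' / sqrt(y (1 + y'^2))
    = (1 + y'^2) / sqrt(y (1 + y'^2)) − y'^2 / sqrt(y (1 + y'^2))
    = 1 / sqrt(y (1 + y'^2)) = C.
Squaring and rearranging gives the first integral
    y (1 + y'^2) = 1/C^2 =: k   (constant).
Solving this first-order ODE by the substitution
    y = (k/2)(1 − cos θ)
yields the cycloid parameterisation
    x(θ) = (k/2)(θ − sin θ),   y(θ) = (k/2)(1 − cos θ).
The constant k is fixed by the endpoint condition.
Now fit the given lower endpoint (x1, y1) = (26π/2, 26). At the bottom of the first arch (θ = π), the parametric equations give
    y(π) = (k/2)(1 − cos π) = k,
    x(π) = (k/2)(π − sin π) = kπ/2.
Matching y(π) = 26 gives k = 26, consistent with x(π) = 26π/2. Therefore the specific cycloid is
    x(θ) = (26/2)(θ − sin θ),   y(θ) = (26/2)(1 − cos θ).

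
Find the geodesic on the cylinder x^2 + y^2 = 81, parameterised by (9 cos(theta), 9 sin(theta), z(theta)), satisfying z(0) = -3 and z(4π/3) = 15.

Parameterise the cylinder of radius R = 9 as
    r(θ) = (9 cos θ, 9 sin θ, z(θ)).
The arc-length element is
    ds = sqrt(81 + (dz/dθ)^2) dθ,
so the Lagrangian is L = sqrt(81 + z'^2).
L depends on z' only, not on z or θ, so ∂L/∂z = 0 and
    ∂L/∂z' = z' / sqrt(81 + z'^2).
The Euler-Lagrange equation gives
    d/dθ( z' / sqrt(81 + z'^2) ) = 0,
so z' is constant. Integrating once:
    z(θ) = a θ + b,
a helix on the cylinder (a straight line when the cylinder is unrolled). The constants a, b are determined by the endpoint conditions.
With endpoint conditions z(0) = -3 and z(4π/3) = 15: from z(0) = b we get b = -3, and a·4π/3 + -3 = 15 gives a = 27/(2π), so
    z(θ) = (27/(2π)) θ − 3.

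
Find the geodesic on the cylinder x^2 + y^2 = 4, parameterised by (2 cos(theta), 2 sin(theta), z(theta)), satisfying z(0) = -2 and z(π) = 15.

Parameterise the cylinder of radius R = 2 as
    r(θ) = (2 cos θ, 2 sin θ, z(θ)).
The arc-length element is
    ds = sqrt(4 + (dz/dθ)^2) dθ,
so the Lagrangian is L = sqrt(4 + z'^2).
L depends on z' only, not on z or θ, so ∂L/∂z = 0 and
    ∂L/∂z' = z' / sqrt(4 + z'^2).
The Euler-Lagrange equation gives
    d/dθ( z' / sqrt(4 + z'^2) ) = 0,
so z' is constant. Integrating once:
    z(θ) = a θ + b,
a helix on the cylinder (a straight line when the cylinder is unrolled). The constants a, b are determined by the endpoint conditions.
With endpoint conditions z(0) = -2 and z(π) = 15: from z(0) = b we get b = -2, and a·π + -2 = 15 gives a = 17/π, so
    z(θ) = (17/π) θ − 2.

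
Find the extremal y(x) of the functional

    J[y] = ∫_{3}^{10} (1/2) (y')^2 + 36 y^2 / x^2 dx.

The Lagrangian is L = (1/2) (y')^2 + 36 y^2 / x^2.
Compute ∂L/∂y = 72y/x^2, ∂L/∂y' = y'.
The Euler-Lagrange equation d/dx(∂L/∂y') − ∂L/∂y = 0 reduces to
    y'' − 72/x^2 · y = 0  (x > 0).
Its general solution is
    y(x) = A x^9 + B x^(-8),
with A, B fixed by the endpoint conditions.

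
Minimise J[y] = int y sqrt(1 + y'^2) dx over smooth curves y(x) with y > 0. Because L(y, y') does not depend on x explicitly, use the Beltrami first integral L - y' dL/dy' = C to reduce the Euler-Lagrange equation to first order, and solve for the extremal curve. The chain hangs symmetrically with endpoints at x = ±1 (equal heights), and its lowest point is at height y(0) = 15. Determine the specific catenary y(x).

The Lagrangian L(y, y') = y sqrt(1 + y'^2) has no explicit x dependence, so the Beltrami identity applies:
    L − y' ∂L/∂y' = C.
Compute ∂L/∂y' = y · y' / sqrt(1 + y'^2). Then
    L − y' ∂L/∂y'
    = y sqrt(1 + y'^2) − y · y'^2 / sqrt(1 + y'^2)
    = y (1 + y'^2 − y'^2) / sqrt(1 + y'^2)
    = y / sqrt(1 + y'^2) = C.
Squaring gives y^2 = C^2 (1 + y'^2), i.e.
    y'^2 = y^2 / C^2 − 1.
Separating variables,
    dy / sqrt(y^2 − C^2) = dx / C,
and integrating gives arccosh(y / C) = (x − a)/C, so
    y(x) = C cosh((x − a)/C),
the catenary. The constants C and a are fixed by the two endpoint conditions (and, for the hanging-chain problem, the length constraint selects C).
Now fit the given data. The endpoints x = ±1 are symmetric at equal height, so the catenary is even about its minimum: a = 0 and y(x) = C cosh(x/C). The lowest point is y(0) = C cosh(0) = C, and we are told y(0) = 15, so C = 15. Therefore
    y(x) = 15 cosh(x/15),
and at the endpoints
    y(±1) = 15 cosh(1/15).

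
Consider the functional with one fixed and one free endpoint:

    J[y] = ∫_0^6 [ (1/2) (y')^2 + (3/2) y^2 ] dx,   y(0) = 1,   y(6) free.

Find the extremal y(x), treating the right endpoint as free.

The Lagrangian L = (1/2) (y')^2 + (3/2) y^2 gives
    ∂L/∂y = 3 y,   ∂L/∂y' = y'.
Euler-Lagrange: y'' − 3 y = 0.
With k = sqrt(3), the general solution is
    y(x) = A cosh(sqrt(3) x) + B sinh(sqrt(3) x).
Fixed left endpoint y(0) = 1 ⇒ A = 1.
The right endpoint x = 6 is free, so the natural (transversality) condition is ∂L/∂y' |_{x=6} = 0, i.e. y'(6) = 0.
Compute y'(x) = A k sinh(k x) + B k cosh(k x), so
    y'(6) = A k sinh(k·6) + B k cosh(k·6) = 0
    ⇒ B = −A tanh(k·6) = − tanh(sqrt(3)·6).
Therefore the extremal is
    y(x) = cosh(sqrt(3) x) − tanh(sqrt(3)·6) sinh(sqrt(3) x).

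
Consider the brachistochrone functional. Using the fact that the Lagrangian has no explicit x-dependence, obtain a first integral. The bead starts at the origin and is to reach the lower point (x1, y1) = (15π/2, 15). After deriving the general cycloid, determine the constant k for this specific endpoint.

The Lagrangian L = sqrt((1 + y'^2) / y) has no explicit x dependence, so the Beltrami identity applies:
    L − y' ∂L/∂y' = C.
Compute ∂L/∂y' = y' / sqrt(y (1 + y'^2)).
Substitute:
    sqrt((1 + y'^2)/y) − y'·y' / sqrt(y (1 + y'^2))
    = (1 + y'^2) / sqrt(y (1 + y'^2)) − y'^2 / sqrt(y (1 + y'^2))
    = 1 / sqrt(y (1 + y'^2)) = C.
Squaring and rearranging gives the first integral
    y (1 + y'^2) = 1/C^2 =: k   (constant).
Solving this first-order ODE by the substitution
    y = (k/2)(1 − cos θ)
yields the cycloid parameterisation
    x(θ) = (k/2)(θ − sin θ),   y(θ) = (k/2)(1 − cos θ).
The constant k is fixed by the endpoint condition.
Now fit the given lower endpoint (x1, y1) = (15π/2, 15). At the bottom of the first arch (θ = π), the parametric equations give
    y(π) = (k/2)(1 − cos π) = k,
    x(π) = (k/2)(π − sin π) = kπ/2.
Matching y(π) = 15 gives k = 15, consistent with x(π) = 15π/2. Therefore the specific cycloid is
    x(θ) = (15/2)(θ − sin θ),   y(θ) = (15/2)(1 − cos θ).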